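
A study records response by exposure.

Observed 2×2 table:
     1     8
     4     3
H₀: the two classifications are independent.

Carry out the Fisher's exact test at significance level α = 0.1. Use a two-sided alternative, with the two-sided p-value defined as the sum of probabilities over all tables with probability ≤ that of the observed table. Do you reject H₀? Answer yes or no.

Margins: r₁=9, r₂=7, c₁=5, c₂=11, n=16
p_obs = C(9,1)·C(7,4)/C(16,5); sum pmf over tables with pmf ≤ p_obs
p-value (two-sided) = 0.10577
At α=0.1: p ≥ α → fail to reject H₀

reject H₀: no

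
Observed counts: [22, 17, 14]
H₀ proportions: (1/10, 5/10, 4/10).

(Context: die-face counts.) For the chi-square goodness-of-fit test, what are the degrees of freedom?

degrees of freedom = 2

df = k − 1 = 3 − 1 = 2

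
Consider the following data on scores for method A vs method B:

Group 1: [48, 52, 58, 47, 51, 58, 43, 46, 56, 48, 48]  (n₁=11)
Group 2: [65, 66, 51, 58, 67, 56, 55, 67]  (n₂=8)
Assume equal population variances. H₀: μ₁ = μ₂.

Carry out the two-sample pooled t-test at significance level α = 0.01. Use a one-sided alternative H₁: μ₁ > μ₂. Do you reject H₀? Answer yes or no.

x̄₁=50.455, s₁=5.027, n₁=11
x̄₂=60.625, s₂=6.346, n₂=8
s_p² = [10·5.027² + 7·6.346²]/17 = 31.4472
SE = √(s_p²·(1/11+1/8)) = 2.6057
t = (50.455−60.625)/2.6057 = -3.9031
df = 17
p-value (one-sided, H₁ greater) = 0.99943
At α=0.01: p ≥ α → fail to reject H₀

reject H₀: no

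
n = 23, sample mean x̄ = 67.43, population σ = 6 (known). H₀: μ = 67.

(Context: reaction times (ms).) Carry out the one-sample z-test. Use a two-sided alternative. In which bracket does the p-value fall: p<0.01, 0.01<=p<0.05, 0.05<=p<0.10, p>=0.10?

p-value bracket: p>=0.10

SE = σ/√n = 6/√23 = 1.2511
z = (x̄−μ₀)/SE = (67.43−67)/1.2511 = 0.3437
p-value (two-sided) = 0.73107
→ bracket: p>=0.10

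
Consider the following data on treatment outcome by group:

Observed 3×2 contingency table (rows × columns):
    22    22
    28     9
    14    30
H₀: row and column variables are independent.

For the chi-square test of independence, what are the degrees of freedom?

df = (r−1)(c−1) = (3−1)·(2−1) = 2

degrees of freedom = 2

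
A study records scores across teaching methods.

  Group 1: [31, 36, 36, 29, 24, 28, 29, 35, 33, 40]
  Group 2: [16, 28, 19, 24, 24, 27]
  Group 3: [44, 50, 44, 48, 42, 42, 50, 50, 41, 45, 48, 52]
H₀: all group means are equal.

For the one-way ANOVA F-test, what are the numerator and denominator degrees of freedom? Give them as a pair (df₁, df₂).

degrees of freedom = [2, 25]

k = 3 groups, N = 28 total
df = (k−1, N−k) = (3−1, 28−3) = (2, 25)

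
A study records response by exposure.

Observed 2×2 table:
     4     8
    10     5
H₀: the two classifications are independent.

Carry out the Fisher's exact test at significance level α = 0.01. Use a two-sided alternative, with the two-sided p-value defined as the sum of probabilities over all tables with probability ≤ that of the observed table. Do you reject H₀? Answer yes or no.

reject H₀: no

Margins: r₁=12, r₂=15, c₁=14, c₂=13, n=27
p_obs = C(12,4)·C(15,10)/C(27,14); sum pmf over tables with pmf ≤ p_obs
p-value (two-sided) = 0.12835
At α=0.01: p ≥ α → fail to reject H₀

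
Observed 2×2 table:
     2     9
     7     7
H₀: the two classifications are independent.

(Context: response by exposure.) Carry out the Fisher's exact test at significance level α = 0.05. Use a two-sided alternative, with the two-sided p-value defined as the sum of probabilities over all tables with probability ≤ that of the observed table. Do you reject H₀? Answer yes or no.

Margins: r₁=11, r₂=14, c₁=9, c₂=16, n=25
p_obs = C(11,2)·C(14,7)/C(25,9); sum pmf over tables with pmf ≤ p_obs
p-value (two-sided) = 0.20772
At α=0.05: p ≥ α → fail to reject H₀

reject H₀: no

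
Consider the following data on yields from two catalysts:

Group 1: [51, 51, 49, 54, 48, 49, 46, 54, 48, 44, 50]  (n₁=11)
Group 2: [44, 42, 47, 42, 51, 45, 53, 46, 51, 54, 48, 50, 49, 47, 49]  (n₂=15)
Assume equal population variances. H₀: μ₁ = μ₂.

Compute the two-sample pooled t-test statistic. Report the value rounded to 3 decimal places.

test statistic = 1.170

x̄₁=49.455, s₁=3.045, n₁=11
x̄₂=47.867, s₂=3.662, n₂=15
s_p² = [10·3.045² + 14·3.662²]/24 = 11.6859
SE = √(s_p²·(1/11+1/15)) = 1.3570
t = (49.455−47.867)/1.3570 = 1.1702
df = 24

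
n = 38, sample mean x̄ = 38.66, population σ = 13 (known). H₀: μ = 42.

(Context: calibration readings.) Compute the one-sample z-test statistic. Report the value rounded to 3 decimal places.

test statistic = -1.584

SE = σ/√n = 13/√38 = 2.1089
z = (x̄−μ₀)/SE = (38.66−42)/2.1089 = -1.5838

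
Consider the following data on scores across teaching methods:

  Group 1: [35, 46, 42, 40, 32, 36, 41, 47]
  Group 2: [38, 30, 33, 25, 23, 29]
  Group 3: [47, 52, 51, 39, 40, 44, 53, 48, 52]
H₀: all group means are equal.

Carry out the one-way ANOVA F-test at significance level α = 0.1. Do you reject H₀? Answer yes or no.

reject H₀: yes

Group means [39.88, 29.67, 47.33], grand mean 40.130
SSB = Σnᵢ(x̄ᵢ−x̄)² = 1124.400; SSW = ΣΣ(x−x̄ᵢ)² = 566.208
MSB = 1124.400/2 = 562.2002; MSW = 566.208/20 = 28.3104
F = MSB/MSW = 19.8584
df = (2, 20)
p-value (upper-tail) = 0.00002
At α=0.1: p < α → reject H₀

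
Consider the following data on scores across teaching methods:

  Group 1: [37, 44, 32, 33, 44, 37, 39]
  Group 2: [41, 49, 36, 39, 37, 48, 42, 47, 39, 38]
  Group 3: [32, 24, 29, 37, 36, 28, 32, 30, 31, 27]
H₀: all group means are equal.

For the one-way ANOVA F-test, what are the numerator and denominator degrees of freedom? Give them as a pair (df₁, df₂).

degrees of freedom = [2, 24]

k = 3 groups, N = 27 total
df = (k−1, N−k) = (3−1, 27−3) = (2, 24)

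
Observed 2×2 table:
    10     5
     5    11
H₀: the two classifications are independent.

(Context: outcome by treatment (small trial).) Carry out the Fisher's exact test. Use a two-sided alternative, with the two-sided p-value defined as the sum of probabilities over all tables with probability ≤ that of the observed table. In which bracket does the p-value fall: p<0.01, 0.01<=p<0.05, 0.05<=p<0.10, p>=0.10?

Margins: r₁=15, r₂=16, c₁=15, c₂=16, n=31
p_obs = C(15,10)·C(16,5)/C(31,15); sum pmf over tables with pmf ≤ p_obs
p-value (two-sided) = 0.07560
→ bracket: 0.05<=p<0.10

p-value bracket: 0.05<=p<0.10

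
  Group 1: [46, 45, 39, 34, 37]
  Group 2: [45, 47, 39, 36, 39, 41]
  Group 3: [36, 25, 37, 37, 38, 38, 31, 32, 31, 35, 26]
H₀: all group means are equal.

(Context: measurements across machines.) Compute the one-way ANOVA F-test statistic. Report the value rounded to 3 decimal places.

test statistic = 7.179

Group means [40.20, 41.17, 33.27], grand mean 37.000
SSB = Σnᵢ(x̄ᵢ−x̄)² = 308.185; SSW = ΣΣ(x−x̄ᵢ)² = 407.815
MSB = 308.185/2 = 154.0924; MSW = 407.815/19 = 21.4640
F = MSB/MSW = 7.1791
df = (2, 19)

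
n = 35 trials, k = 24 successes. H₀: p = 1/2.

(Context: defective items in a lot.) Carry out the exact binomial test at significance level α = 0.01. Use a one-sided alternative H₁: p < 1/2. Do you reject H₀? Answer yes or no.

Exact binomial: n=35, k=24, p₀=1/2=0.5000
P(X≤24) from Σ C(n,i)·p₀^i·(1−p₀)^(n−i)
p-value (one-sided, H₁ less) = 0.99166
At α=0.01: p ≥ α → fail to reject H₀

reject H₀: no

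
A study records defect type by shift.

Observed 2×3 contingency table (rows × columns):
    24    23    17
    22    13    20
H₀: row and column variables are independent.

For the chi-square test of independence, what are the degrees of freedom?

degrees of freedom = 2

df = (r−1)(c−1) = (2−1)·(3−1) = 2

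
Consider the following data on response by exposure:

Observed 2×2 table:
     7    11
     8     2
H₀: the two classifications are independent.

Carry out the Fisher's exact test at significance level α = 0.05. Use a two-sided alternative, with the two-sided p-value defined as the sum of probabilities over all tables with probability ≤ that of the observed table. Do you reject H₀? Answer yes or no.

Margins: r₁=18, r₂=10, c₁=15, c₂=13, n=28
p_obs = C(18,7)·C(10,8)/C(28,15); sum pmf over tables with pmf ≤ p_obs
p-value (two-sided) = 0.05457
At α=0.05: p ≥ α → fail to reject H₀

reject H₀: no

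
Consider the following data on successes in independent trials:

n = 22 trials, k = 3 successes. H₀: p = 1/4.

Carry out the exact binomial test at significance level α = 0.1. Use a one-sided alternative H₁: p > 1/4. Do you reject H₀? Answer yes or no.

Exact binomial: n=22, k=3, p₀=1/4=0.2500
P(X≥3) from Σ C(n,i)·p₀^i·(1−p₀)^(n−i)
p-value (one-sided, H₁ greater) = 0.93935
At α=0.1: p ≥ α → fail to reject H₀

reject H₀: no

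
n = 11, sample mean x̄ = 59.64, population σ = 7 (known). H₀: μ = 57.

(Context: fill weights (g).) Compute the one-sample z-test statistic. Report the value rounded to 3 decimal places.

test statistic = 1.251

SE = σ/√n = 7/√11 = 2.1106
z = (x̄−μ₀)/SE = (59.64−57)/2.1106 = 1.2508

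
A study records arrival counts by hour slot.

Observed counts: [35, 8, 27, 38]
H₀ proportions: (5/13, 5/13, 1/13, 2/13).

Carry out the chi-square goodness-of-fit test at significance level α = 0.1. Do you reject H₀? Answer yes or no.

n = 108; E_i = n·p_i = [41.54, 41.54, 8.31, 16.62]
χ² = (35−41.54)²/41.54 + (8−41.54)²/41.54 + (27−8.31)²/8.31 + (38−16.62)²/16.62 = 97.6889
df = 3
p-value (upper-tail) = 0.00000
At α=0.1: p < α → reject H₀

reject H₀: yes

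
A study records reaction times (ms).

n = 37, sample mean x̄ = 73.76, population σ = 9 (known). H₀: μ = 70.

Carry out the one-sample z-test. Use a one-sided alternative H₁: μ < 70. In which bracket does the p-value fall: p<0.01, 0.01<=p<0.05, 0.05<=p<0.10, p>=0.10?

SE = σ/√n = 9/√37 = 1.4796
z = (x̄−μ₀)/SE = (73.76−70)/1.4796 = 2.5412
p-value (one-sided, H₁ less) = 0.99448
→ bracket: p>=0.10

p-value bracket: p>=0.10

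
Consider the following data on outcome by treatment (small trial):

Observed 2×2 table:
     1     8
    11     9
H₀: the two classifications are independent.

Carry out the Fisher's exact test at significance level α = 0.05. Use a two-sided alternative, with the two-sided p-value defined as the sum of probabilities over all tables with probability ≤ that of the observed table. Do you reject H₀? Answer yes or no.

reject H₀: yes

Margins: r₁=9, r₂=20, c₁=12, c₂=17, n=29
p_obs = C(9,1)·C(20,11)/C(29,12); sum pmf over tables with pmf ≤ p_obs
p-value (two-sided) = 0.04317
At α=0.05: p < α → reject H₀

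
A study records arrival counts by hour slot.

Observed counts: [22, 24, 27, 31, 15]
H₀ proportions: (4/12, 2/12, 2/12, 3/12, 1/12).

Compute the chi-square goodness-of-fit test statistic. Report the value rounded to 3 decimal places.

n = 119; E_i = n·p_i = [39.67, 19.83, 19.83, 29.75, 9.92]
χ² = (22−39.67)²/39.67 + (24−19.83)²/19.83 + (27−19.83)²/19.83 + (31−29.75)²/29.75 + (15−9.92)²/9.92 = 13.9916
df = 4

test statistic = 13.992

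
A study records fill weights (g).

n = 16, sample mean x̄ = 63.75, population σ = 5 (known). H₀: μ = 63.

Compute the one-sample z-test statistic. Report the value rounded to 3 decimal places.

test statistic = 0.600

SE = σ/√n = 5/√16 = 1.2500
z = (x̄−μ₀)/SE = (63.75−63)/1.2500 = 0.6000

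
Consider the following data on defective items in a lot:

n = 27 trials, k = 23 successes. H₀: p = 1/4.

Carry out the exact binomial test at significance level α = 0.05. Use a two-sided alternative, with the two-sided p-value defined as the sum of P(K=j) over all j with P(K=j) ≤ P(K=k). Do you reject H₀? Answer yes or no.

Exact binomial: n=27, k=23, p₀=1/4=0.2500
P(X=j) = C(n,j)·p₀^j·(1−p₀)^(n−j); p = Σ P(X=j) over j with P(X=j) ≤ P(X=23)
p-value (two-sided) = 0.00000
At α=0.05: p < α → reject H₀

reject H₀: yes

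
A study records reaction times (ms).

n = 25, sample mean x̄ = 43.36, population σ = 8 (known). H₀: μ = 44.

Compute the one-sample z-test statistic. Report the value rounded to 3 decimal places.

SE = σ/√n = 8/√25 = 1.6000
z = (x̄−μ₀)/SE = (43.36−44)/1.6000 = -0.4000

test statistic = -0.400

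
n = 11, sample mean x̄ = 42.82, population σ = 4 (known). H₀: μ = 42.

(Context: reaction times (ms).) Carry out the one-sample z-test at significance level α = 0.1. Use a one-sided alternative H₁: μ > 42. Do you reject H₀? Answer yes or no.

SE = σ/√n = 4/√11 = 1.2060
z = (x̄−μ₀)/SE = (42.82−42)/1.2060 = 0.6799
p-value (one-sided, H₁ greater) = 0.24828
At α=0.1: p ≥ α → fail to reject H₀

reject H₀: no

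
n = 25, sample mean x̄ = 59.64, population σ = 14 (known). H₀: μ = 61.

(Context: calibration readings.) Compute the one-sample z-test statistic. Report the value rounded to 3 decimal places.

test statistic = -0.486

SE = σ/√n = 14/√25 = 2.8000
z = (x̄−μ₀)/SE = (59.64−61)/2.8000 = -0.4857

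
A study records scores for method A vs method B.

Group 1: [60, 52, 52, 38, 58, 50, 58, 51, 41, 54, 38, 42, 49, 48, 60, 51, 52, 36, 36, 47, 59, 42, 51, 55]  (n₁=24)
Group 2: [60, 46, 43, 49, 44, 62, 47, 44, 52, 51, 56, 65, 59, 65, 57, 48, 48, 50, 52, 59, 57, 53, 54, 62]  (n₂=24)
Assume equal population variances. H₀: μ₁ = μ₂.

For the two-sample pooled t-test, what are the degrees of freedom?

df = n₁ + n₂ − 2 = 24 + 24 − 2 = 46

degrees of freedom = 46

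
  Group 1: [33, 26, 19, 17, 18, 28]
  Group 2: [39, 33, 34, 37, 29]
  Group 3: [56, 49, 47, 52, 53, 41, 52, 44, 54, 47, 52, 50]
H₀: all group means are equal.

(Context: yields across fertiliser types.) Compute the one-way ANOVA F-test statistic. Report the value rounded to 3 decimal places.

Group means [23.50, 34.40, 49.75], grand mean 39.565
SSB = Σnᵢ(x̄ᵢ−x̄)² = 2926.702; SSW = ΣΣ(x−x̄ᵢ)² = 476.950
MSB = 2926.702/2 = 1463.3511; MSW = 476.950/20 = 23.8475
F = MSB/MSW = 61.3629
df = (2, 20)

test statistic = 61.363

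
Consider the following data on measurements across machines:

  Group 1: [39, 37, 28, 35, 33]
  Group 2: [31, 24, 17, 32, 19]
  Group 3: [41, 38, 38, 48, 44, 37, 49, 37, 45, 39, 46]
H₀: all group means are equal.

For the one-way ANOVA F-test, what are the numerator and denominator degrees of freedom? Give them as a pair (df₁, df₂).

k = 3 groups, N = 21 total
df = (k−1, N−k) = (3−1, 21−3) = (2, 18)

degrees of freedom = [2, 18]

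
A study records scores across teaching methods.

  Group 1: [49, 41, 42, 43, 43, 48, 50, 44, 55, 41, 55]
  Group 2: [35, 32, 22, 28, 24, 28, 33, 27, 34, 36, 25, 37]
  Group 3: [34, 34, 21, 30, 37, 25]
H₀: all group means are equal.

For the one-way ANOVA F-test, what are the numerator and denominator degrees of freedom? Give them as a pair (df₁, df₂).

degrees of freedom = [2, 26]

k = 3 groups, N = 29 total
df = (k−1, N−k) = (3−1, 29−3) = (2, 26)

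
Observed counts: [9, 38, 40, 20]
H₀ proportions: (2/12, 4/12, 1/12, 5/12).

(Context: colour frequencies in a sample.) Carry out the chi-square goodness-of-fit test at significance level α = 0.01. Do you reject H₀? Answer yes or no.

reject H₀: yes

n = 107; E_i = n·p_i = [17.83, 35.67, 8.92, 44.58]
χ² = (9−17.83)²/17.83 + (38−35.67)²/35.67 + (40−8.92)²/8.92 + (20−44.58)²/44.58 = 126.4393
df = 3
p-value (upper-tail) = 0.00000
At α=0.01: p < α → reject H₀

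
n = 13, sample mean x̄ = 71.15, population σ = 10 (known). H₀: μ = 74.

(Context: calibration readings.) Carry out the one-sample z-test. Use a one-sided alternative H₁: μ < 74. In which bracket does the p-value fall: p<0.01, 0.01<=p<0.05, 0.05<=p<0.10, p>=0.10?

p-value bracket: p>=0.10

SE = σ/√n = 10/√13 = 2.7735
z = (x̄−μ₀)/SE = (71.15−74)/2.7735 = -1.0276
p-value (one-sided, H₁ less) = 0.15207
→ bracket: p>=0.10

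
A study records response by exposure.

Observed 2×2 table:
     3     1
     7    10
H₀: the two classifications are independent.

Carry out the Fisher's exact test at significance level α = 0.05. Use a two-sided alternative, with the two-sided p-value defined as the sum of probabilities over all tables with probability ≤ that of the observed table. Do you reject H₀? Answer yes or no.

Margins: r₁=4, r₂=17, c₁=10, c₂=11, n=21
p_obs = C(4,3)·C(17,7)/C(21,10); sum pmf over tables with pmf ≤ p_obs
p-value (two-sided) = 0.31078
At α=0.05: p ≥ α → fail to reject H₀

reject H₀: no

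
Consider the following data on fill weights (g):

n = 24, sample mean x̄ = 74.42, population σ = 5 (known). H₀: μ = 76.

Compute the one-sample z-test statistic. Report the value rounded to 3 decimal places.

test statistic = -1.548

SE = σ/√n = 5/√24 = 1.0206
z = (x̄−μ₀)/SE = (74.42−76)/1.0206 = -1.5481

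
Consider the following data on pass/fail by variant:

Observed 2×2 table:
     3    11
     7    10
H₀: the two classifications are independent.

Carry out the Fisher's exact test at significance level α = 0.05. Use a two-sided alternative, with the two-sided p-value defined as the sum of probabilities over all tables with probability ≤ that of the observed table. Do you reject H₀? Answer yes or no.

reject H₀: no

Margins: r₁=14, r₂=17, c₁=10, c₂=21, n=31
p_obs = C(14,3)·C(17,7)/C(31,10); sum pmf over tables with pmf ≤ p_obs
p-value (two-sided) = 0.28022
At α=0.05: p ≥ α → fail to reject H₀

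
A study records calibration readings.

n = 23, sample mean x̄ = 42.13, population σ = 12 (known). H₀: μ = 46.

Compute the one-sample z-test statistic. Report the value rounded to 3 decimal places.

test statistic = -1.547

SE = σ/√n = 12/√23 = 2.5022
z = (x̄−μ₀)/SE = (42.13−46)/2.5022 = -1.5467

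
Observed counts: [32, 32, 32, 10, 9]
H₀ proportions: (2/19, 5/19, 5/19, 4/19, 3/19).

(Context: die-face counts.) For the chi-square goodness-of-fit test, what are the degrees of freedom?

degrees of freedom = 4

df = k − 1 = 5 − 1 = 4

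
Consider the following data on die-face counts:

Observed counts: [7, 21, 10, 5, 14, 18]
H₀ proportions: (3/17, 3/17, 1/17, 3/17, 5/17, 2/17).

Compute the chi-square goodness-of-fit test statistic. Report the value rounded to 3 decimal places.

test statistic = 32.183

n = 75; E_i = n·p_i = [13.24, 13.24, 4.41, 13.24, 22.06, 8.82]
χ² = (7−13.24)²/13.24 + (21−13.24)²/13.24 + (10−4.41)²/4.41 + (5−13.24)²/13.24 + (14−22.06)²/22.06 + (18−8.82)²/8.82 = 32.1831
df = 5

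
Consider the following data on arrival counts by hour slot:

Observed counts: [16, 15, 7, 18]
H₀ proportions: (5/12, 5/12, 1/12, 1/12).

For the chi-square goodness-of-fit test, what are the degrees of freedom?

degrees of freedom = 3

df = k − 1 = 4 − 1 = 3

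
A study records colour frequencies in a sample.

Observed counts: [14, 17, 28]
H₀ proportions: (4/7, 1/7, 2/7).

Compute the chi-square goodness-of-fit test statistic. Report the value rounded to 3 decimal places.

n = 59; E_i = n·p_i = [33.71, 8.43, 16.86]
χ² = (14−33.71)²/33.71 + (17−8.43)²/8.43 + (28−16.86)²/16.86 = 27.6102
df = 2

test statistic = 27.610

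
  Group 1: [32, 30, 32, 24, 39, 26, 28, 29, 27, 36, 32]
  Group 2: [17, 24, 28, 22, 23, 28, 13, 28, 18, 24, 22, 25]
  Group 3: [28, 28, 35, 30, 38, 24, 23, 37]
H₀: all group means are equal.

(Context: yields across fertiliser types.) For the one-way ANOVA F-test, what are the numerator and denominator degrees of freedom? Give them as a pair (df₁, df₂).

k = 3 groups, N = 31 total
df = (k−1, N−k) = (3−1, 31−3) = (2, 28)

degrees of freedom = [2, 28]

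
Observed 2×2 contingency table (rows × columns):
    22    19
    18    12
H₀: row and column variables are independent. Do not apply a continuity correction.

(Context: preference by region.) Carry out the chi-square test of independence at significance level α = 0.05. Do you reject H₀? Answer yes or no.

reject H₀: no

Row totals [41, 30], col totals [40, 31], n=71
χ² = (22−23.10)²/23.10 + (19−17.90)²/17.90 + (18−16.90)²/16.90 + (12−13.10)²/13.10 = 0.2832
df = 1
p-value (upper-tail) = 0.59460
At α=0.05: p ≥ α → fail to reject H₀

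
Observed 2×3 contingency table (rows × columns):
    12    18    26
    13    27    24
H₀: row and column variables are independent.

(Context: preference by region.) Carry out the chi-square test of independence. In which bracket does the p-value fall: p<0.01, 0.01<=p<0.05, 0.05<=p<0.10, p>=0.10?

Row totals [56, 64], col totals [25, 45, 50], n=120
χ² = (12−11.67)²/11.67 + (18−21.00)²/21.00 + (26−23.33)²/23.33 + (13−13.33)²/13.33 + (27−24.00)²/24.00 + (24−26.67)²/26.67 = 1.3929
df = 2
p-value (upper-tail) = 0.49836
→ bracket: p>=0.10

p-value bracket: p>=0.10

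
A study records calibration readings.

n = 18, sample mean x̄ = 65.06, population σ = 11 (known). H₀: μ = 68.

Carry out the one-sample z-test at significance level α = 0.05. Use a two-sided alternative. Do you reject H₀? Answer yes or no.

reject H₀: no

SE = σ/√n = 11/√18 = 2.5927
z = (x̄−μ₀)/SE = (65.06−68)/2.5927 = -1.1339
p-value (two-sided) = 0.25682
At α=0.05: p ≥ α → fail to reject H₀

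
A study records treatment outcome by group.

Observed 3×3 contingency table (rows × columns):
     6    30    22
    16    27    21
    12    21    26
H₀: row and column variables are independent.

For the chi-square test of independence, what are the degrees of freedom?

df = (r−1)(c−1) = (3−1)·(3−1) = 4

degrees of freedom = 4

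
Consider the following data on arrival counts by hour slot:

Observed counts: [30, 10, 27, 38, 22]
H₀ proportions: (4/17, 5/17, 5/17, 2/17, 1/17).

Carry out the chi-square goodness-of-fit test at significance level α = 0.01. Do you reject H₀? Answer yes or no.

n = 127; E_i = n·p_i = [29.88, 37.35, 37.35, 14.94, 7.47]
χ² = (30−29.88)²/29.88 + (10−37.35)²/37.35 + (27−37.35)²/37.35 + (38−14.94)²/14.94 + (22−7.47)²/7.47 = 86.7449
df = 4
p-value (upper-tail) = 0.00000
At α=0.01: p < α → reject H₀

reject H₀: yes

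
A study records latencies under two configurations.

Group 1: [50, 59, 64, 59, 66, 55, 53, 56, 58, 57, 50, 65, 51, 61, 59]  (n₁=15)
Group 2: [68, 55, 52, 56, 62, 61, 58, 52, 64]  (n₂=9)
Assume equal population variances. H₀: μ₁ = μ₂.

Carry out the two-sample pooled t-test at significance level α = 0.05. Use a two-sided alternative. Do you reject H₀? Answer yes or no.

reject H₀: no

x̄₁=57.533, s₁=5.167, n₁=15
x̄₂=58.667, s₂=5.500, n₂=9
s_p² = [14·5.167² + 8·5.500²]/22 = 27.9879
SE = √(s_p²·(1/15+1/9)) = 2.2306
t = (57.533−58.667)/2.2306 = -0.5081
df = 22
p-value (two-sided) = 0.61645
At α=0.05: p ≥ α → fail to reject H₀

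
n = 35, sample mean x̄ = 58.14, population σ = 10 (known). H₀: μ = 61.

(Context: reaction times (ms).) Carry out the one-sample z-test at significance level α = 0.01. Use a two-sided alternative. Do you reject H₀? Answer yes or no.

SE = σ/√n = 10/√35 = 1.6903
z = (x̄−μ₀)/SE = (58.14−61)/1.6903 = -1.6920
p-value (two-sided) = 0.09065
At α=0.01: p ≥ α → fail to reject H₀

reject H₀: no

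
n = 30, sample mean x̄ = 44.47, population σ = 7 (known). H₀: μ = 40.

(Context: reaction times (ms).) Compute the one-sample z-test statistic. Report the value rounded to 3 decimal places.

test statistic = 3.498

SE = σ/√n = 7/√30 = 1.2780
z = (x̄−μ₀)/SE = (44.47−40)/1.2780 = 3.4976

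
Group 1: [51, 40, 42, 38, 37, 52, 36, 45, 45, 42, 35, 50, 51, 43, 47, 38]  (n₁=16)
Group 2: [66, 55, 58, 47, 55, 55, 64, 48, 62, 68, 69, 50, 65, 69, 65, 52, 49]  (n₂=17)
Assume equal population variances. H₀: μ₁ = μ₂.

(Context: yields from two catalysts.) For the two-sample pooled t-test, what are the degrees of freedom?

degrees of freedom = 31

df = n₁ + n₂ − 2 = 16 + 17 − 2 = 31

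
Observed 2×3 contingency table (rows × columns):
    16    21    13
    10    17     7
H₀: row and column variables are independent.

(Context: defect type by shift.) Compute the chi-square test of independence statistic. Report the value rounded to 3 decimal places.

test statistic = 0.579

Row totals [50, 34], col totals [26, 38, 20], n=84
χ² = (16−15.48)²/15.48 + (21−22.62)²/22.62 + (13−11.90)²/11.90 + (10−10.52)²/10.52 + (17−15.38)²/15.38 + (7−8.10)²/8.10 = 0.5791
df = 2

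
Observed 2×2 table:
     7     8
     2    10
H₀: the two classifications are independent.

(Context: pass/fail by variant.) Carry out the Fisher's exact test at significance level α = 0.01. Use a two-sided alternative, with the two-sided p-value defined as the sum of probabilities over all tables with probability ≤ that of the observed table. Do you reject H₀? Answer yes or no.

Margins: r₁=15, r₂=12, c₁=9, c₂=18, n=27
p_obs = C(15,7)·C(12,2)/C(27,9); sum pmf over tables with pmf ≤ p_obs
p-value (two-sided) = 0.21724
At α=0.01: p ≥ α → fail to reject H₀

reject H₀: no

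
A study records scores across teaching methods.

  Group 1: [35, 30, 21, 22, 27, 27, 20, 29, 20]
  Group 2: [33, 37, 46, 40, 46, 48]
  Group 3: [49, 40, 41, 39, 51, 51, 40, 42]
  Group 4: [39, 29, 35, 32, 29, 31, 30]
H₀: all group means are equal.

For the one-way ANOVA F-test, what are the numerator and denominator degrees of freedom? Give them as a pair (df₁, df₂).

k = 4 groups, N = 30 total
df = (k−1, N−k) = (4−1, 30−4) = (3, 26)

degrees of freedom = [3, 26]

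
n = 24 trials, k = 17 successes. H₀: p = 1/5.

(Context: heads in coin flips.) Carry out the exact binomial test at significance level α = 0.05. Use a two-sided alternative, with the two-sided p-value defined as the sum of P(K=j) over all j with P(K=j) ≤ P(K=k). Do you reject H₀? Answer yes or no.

Exact binomial: n=24, k=17, p₀=1/5=0.2000
P(X=j) = C(n,j)·p₀^j·(1−p₀)^(n−j); p = Σ P(X=j) over j with P(X=j) ≤ P(X=17)
p-value (two-sided) = 0.00000
At α=0.05: p < α → reject H₀

reject H₀: yes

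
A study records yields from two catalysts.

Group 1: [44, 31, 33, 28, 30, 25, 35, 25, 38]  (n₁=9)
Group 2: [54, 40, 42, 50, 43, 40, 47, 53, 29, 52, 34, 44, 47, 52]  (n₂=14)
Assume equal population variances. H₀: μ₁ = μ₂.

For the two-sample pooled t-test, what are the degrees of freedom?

degrees of freedom = 21

df = n₁ + n₂ − 2 = 9 + 14 − 2 = 21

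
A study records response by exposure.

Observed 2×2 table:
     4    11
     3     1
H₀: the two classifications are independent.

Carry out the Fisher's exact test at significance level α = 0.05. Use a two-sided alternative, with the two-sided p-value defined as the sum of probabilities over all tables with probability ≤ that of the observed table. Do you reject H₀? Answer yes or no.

reject H₀: no

Margins: r₁=15, r₂=4, c₁=7, c₂=12, n=19
p_obs = C(15,4)·C(4,3)/C(19,7); sum pmf over tables with pmf ≤ p_obs
p-value (two-sided) = 0.11739
At α=0.05: p ≥ α → fail to reject H₀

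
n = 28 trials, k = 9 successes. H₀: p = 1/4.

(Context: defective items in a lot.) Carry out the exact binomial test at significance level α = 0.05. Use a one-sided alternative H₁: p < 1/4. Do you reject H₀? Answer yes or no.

reject H₀: no

Exact binomial: n=28, k=9, p₀=1/4=0.2500
P(X≤9) from Σ C(n,i)·p₀^i·(1−p₀)^(n−i)
p-value (one-sided, H₁ less) = 0.86155
At α=0.05: p ≥ α → fail to reject H₀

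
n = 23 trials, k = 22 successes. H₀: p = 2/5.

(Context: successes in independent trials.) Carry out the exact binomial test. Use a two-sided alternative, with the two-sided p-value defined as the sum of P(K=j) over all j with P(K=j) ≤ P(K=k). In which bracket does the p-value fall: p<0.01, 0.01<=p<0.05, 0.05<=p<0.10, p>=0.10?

p-value bracket: p<0.01

Exact binomial: n=23, k=22, p₀=2/5=0.4000
P(X=j) = C(n,j)·p₀^j·(1−p₀)^(n−j); p = Σ P(X=j) over j with P(X=j) ≤ P(X=22)
p-value (two-sided) = 0.00000
→ bracket: p<0.01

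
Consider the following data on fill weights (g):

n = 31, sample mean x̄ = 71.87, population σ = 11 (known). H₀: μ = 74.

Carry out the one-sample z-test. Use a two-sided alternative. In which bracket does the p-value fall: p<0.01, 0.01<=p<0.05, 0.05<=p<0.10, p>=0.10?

p-value bracket: p>=0.10

SE = σ/√n = 11/√31 = 1.9757
z = (x̄−μ₀)/SE = (71.87−74)/1.9757 = -1.0781
p-value (two-sided) = 0.28098
→ bracket: p>=0.10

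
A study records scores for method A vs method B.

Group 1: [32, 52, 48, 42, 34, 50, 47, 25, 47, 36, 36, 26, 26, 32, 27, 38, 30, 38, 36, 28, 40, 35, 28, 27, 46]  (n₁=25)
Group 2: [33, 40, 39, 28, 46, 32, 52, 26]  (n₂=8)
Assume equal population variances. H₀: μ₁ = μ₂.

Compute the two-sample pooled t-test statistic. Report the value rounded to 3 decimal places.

x̄₁=36.240, s₁=8.368, n₁=25
x̄₂=37.000, s₂=8.960, n₂=8
s_p² = [24·8.368² + 7·8.960²]/31 = 72.3406
SE = √(s_p²·(1/25+1/8)) = 3.4549
t = (36.240−37.000)/3.4549 = -0.2200
df = 31

test statistic = -0.220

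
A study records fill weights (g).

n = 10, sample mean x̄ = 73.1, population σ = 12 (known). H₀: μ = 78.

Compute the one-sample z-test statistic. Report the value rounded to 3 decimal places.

SE = σ/√n = 12/√10 = 3.7947
z = (x̄−μ₀)/SE = (73.1−78)/3.7947 = -1.2913

test statistic = -1.291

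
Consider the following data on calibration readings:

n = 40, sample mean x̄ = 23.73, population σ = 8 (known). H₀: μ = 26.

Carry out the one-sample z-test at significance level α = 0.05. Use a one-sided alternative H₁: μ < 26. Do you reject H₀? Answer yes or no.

reject H₀: yes

SE = σ/√n = 8/√40 = 1.2649
z = (x̄−μ₀)/SE = (23.73−26)/1.2649 = -1.7946
p-value (one-sided, H₁ less) = 0.03636
At α=0.05: p < α → reject H₀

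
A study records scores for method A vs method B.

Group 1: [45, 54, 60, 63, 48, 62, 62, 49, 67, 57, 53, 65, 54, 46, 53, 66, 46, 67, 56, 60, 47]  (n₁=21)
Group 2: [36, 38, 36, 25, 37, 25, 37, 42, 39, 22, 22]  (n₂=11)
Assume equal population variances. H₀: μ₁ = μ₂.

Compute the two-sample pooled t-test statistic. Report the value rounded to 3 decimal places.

test statistic = 8.462

x̄₁=56.190, s₁=7.474, n₁=21
x̄₂=32.636, s₂=7.487, n₂=11
s_p² = [20·7.474² + 10·7.487²]/30 = 55.9261
SE = √(s_p²·(1/21+1/11)) = 2.7834
t = (56.190−32.636)/2.7834 = 8.4623
df = 30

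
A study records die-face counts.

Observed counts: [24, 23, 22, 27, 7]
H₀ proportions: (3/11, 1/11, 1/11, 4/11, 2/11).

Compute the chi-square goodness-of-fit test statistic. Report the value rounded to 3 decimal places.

n = 103; E_i = n·p_i = [28.09, 9.36, 9.36, 37.45, 18.73]
χ² = (24−28.09)²/28.09 + (23−9.36)²/9.36 + (22−9.36)²/9.36 + (27−37.45)²/37.45 + (7−18.73)²/18.73 = 47.7694
df = 4

test statistic = 47.769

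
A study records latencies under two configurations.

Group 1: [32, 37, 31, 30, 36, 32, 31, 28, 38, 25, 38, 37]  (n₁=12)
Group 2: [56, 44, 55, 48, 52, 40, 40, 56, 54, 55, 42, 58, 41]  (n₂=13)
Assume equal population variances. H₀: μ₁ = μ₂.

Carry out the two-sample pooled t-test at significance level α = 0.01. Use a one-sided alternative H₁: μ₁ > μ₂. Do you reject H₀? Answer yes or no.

reject H₀: no

x̄₁=32.917, s₁=4.252, n₁=12
x̄₂=49.308, s₂=6.981, n₂=13
s_p² = [11·4.252² + 12·6.981²]/23 = 34.0733
SE = √(s_p²·(1/12+1/13)) = 2.3368
t = (32.917−49.308)/2.3368 = -7.0144
df = 23
p-value (one-sided, H₁ greater) = 1.00000
At α=0.01: p ≥ α → fail to reject H₀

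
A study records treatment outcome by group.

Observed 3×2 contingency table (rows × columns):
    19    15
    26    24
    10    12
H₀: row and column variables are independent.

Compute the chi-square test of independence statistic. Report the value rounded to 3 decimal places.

test statistic = 0.582

Row totals [34, 50, 22], col totals [55, 51], n=106
χ² = (19−17.64)²/17.64 + (15−16.36)²/16.36 + (26−25.94)²/25.94 + (24−24.06)²/24.06 + (10−11.42)²/11.42 + (12−10.58)²/10.58 = 0.5823
df = 2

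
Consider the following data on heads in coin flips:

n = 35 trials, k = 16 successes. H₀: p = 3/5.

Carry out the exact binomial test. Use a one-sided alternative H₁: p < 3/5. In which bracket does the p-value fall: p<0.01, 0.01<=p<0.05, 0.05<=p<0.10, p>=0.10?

Exact binomial: n=35, k=16, p₀=3/5=0.6000
P(X≤16) from Σ C(n,i)·p₀^i·(1−p₀)^(n−i)
p-value (one-sided, H₁ less) = 0.06153
→ bracket: 0.05<=p<0.10

p-value bracket: 0.05<=p<0.10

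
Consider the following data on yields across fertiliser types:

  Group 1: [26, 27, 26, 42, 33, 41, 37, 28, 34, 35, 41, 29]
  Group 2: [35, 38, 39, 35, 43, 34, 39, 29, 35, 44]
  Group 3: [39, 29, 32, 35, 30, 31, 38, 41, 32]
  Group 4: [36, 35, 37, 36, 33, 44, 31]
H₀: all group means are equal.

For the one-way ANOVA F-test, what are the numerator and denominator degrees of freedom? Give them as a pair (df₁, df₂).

k = 4 groups, N = 38 total
df = (k−1, N−k) = (4−1, 38−4) = (3, 34)

degrees of freedom = [3, 34]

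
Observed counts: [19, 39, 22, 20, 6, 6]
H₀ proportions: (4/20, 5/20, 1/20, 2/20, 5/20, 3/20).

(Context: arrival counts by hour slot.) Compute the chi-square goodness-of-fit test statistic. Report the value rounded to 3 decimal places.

test statistic = 84.009

n = 112; E_i = n·p_i = [22.40, 28.00, 5.60, 11.20, 28.00, 16.80]
χ² = (19−22.40)²/22.40 + (39−28.00)²/28.00 + (22−5.60)²/5.60 + (20−11.20)²/11.20 + (6−28.00)²/28.00 + (6−16.80)²/16.80 = 84.0089
df = 5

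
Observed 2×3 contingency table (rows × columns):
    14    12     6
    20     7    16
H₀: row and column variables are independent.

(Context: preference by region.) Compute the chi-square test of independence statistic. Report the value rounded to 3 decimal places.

test statistic = 5.423

Row totals [32, 43], col totals [34, 19, 22], n=75
χ² = (14−14.51)²/14.51 + (12−8.11)²/8.11 + (6−9.39)²/9.39 + (20−19.49)²/19.49 + (7−10.89)²/10.89 + (16−12.61)²/12.61 = 5.4234
df = 2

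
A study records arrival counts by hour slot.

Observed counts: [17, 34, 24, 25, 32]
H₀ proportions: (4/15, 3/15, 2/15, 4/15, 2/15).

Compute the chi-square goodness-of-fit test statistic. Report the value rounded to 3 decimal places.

n = 132; E_i = n·p_i = [35.20, 26.40, 17.60, 35.20, 17.60]
χ² = (17−35.20)²/35.20 + (34−26.40)²/26.40 + (24−17.60)²/17.60 + (25−35.20)²/35.20 + (32−17.60)²/17.60 = 28.6629
df = 4

test statistic = 28.663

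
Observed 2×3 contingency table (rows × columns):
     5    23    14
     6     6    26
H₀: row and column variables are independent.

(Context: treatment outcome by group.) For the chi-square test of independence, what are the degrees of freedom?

degrees of freedom = 2

df = (r−1)(c−1) = (2−1)·(3−1) = 2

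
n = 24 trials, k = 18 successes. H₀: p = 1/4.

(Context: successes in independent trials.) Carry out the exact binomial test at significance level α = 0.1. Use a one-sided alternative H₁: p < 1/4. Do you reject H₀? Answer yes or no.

Exact binomial: n=24, k=18, p₀=1/4=0.2500
P(X≤18) from Σ C(n,i)·p₀^i·(1−p₀)^(n−i)
p-value (one-sided, H₁ less) = 1.00000
At α=0.1: p ≥ α → fail to reject H₀

reject H₀: no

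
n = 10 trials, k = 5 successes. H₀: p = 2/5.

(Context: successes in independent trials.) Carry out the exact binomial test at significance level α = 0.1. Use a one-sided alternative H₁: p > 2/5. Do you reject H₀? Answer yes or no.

Exact binomial: n=10, k=5, p₀=2/5=0.4000
P(X≥5) from Σ C(n,i)·p₀^i·(1−p₀)^(n−i)
p-value (one-sided, H₁ greater) = 0.36690
At α=0.1: p ≥ α → fail to reject H₀

reject H₀: no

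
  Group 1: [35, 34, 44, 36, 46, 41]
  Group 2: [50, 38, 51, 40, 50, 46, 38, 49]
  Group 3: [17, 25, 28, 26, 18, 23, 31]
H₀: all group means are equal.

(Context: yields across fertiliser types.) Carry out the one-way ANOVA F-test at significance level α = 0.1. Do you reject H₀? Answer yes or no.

reject H₀: yes

Group means [39.33, 45.25, 24.00], grand mean 36.476
SSB = Σnᵢ(x̄ᵢ−x̄)² = 1754.405; SSW = ΣΣ(x−x̄ᵢ)² = 508.833
MSB = 1754.405/2 = 877.2024; MSW = 508.833/18 = 28.2685
F = MSB/MSW = 31.0311
df = (2, 18)
p-value (upper-tail) = 0.00000
At α=0.1: p < α → reject H₀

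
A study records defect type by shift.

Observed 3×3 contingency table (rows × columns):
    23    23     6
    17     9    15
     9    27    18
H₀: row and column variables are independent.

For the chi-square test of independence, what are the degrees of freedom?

degrees of freedom = 4

df = (r−1)(c−1) = (3−1)·(3−1) = 4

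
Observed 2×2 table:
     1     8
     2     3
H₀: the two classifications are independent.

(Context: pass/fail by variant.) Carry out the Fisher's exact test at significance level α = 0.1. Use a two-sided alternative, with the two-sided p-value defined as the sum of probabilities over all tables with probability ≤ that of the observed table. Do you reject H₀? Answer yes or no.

reject H₀: no

Margins: r₁=9, r₂=5, c₁=3, c₂=11, n=14
p_obs = C(9,1)·C(5,2)/C(14,3); sum pmf over tables with pmf ≤ p_obs
p-value (two-sided) = 0.50549
At α=0.1: p ≥ α → fail to reject H₀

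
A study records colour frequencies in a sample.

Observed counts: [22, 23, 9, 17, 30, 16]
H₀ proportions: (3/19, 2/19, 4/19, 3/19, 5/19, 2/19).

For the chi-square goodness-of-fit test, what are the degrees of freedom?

df = k − 1 = 6 − 1 = 5

degrees of freedom = 5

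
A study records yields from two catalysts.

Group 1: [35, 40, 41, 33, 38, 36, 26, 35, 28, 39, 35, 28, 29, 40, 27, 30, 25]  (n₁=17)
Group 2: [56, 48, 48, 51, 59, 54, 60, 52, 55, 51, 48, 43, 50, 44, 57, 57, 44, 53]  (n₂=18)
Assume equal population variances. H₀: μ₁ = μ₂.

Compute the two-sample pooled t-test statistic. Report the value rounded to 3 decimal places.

x̄₁=33.235, s₁=5.403, n₁=17
x̄₂=51.667, s₂=5.168, n₂=18
s_p² = [16·5.403² + 17·5.168²]/33 = 27.9109
SE = √(s_p²·(1/17+1/18)) = 1.7867
t = (33.235−51.667)/1.7867 = -10.3157
df = 33

test statistic = -10.316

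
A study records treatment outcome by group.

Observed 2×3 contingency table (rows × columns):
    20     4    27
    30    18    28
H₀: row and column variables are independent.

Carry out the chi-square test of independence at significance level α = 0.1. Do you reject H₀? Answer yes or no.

reject H₀: yes

Row totals [51, 76], col totals [50, 22, 55], n=127
χ² = (20−20.08)²/20.08 + (4−8.83)²/8.83 + (27−22.09)²/22.09 + (30−29.92)²/29.92 + (18−13.17)²/13.17 + (28−32.91)²/32.91 = 6.2481
df = 2
p-value (upper-tail) = 0.04398
At α=0.1: p < α → reject H₀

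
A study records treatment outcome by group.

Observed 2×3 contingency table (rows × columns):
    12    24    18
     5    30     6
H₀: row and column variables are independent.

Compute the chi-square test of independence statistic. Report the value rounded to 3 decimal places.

Row totals [54, 41], col totals [17, 54, 24], n=95
χ² = (12−9.66)²/9.66 + (24−30.69)²/30.69 + (18−13.64)²/13.64 + (5−7.34)²/7.34 + (30−23.31)²/23.31 + (6−10.36)²/10.36 = 7.9183
df = 2

test statistic = 7.918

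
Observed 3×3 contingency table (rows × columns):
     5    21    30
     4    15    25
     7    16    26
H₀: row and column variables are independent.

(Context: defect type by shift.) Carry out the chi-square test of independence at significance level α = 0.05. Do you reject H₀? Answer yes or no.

Row totals [56, 44, 49], col totals [16, 52, 81], n=149
χ² = (5−6.01)²/6.01 + (21−19.54)²/19.54 + (30−30.44)²/30.44 + (4−4.72)²/4.72 + (15−15.36)²/15.36 + (25−23.92)²/23.92 + (7−5.26)²/5.26 + (16−17.10)²/17.10 + (26−26.64)²/26.64 = 1.1144
df = 4
p-value (upper-tail) = 0.89199
At α=0.05: p ≥ α → fail to reject H₀

reject H₀: no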